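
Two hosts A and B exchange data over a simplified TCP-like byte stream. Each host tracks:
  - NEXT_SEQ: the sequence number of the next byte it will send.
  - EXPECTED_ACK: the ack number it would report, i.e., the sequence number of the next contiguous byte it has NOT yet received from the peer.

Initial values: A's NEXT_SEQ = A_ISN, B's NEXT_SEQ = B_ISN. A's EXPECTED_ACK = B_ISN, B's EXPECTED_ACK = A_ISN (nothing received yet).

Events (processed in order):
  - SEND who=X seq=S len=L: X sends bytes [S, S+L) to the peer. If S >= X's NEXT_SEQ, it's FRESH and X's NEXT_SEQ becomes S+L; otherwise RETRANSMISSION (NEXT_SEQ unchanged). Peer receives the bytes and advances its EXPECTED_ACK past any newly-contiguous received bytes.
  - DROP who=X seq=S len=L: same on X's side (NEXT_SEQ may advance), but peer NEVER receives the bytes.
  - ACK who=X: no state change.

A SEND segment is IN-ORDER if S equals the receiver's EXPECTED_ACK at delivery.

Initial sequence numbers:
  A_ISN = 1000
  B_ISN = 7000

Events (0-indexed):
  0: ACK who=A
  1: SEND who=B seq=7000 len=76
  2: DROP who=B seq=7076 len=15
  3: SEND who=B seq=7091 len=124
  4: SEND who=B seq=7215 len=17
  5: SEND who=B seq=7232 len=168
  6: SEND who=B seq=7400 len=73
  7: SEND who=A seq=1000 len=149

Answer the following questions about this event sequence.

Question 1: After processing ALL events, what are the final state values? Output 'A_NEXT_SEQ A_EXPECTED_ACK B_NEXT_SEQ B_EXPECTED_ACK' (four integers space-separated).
After event 0: A_seq=1000 A_ack=7000 B_seq=7000 B_ack=1000
After event 1: A_seq=1000 A_ack=7076 B_seq=7076 B_ack=1000
After event 2: A_seq=1000 A_ack=7076 B_seq=7091 B_ack=1000
After event 3: A_seq=1000 A_ack=7076 B_seq=7215 B_ack=1000
After event 4: A_seq=1000 A_ack=7076 B_seq=7232 B_ack=1000
After event 5: A_seq=1000 A_ack=7076 B_seq=7400 B_ack=1000
After event 6: A_seq=1000 A_ack=7076 B_seq=7473 B_ack=1000
After event 7: A_seq=1149 A_ack=7076 B_seq=7473 B_ack=1149

Answer: 1149 7076 7473 1149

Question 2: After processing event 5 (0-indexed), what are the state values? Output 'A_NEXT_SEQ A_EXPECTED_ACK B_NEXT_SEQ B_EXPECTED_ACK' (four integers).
After event 0: A_seq=1000 A_ack=7000 B_seq=7000 B_ack=1000
After event 1: A_seq=1000 A_ack=7076 B_seq=7076 B_ack=1000
After event 2: A_seq=1000 A_ack=7076 B_seq=7091 B_ack=1000
After event 3: A_seq=1000 A_ack=7076 B_seq=7215 B_ack=1000
After event 4: A_seq=1000 A_ack=7076 B_seq=7232 B_ack=1000
After event 5: A_seq=1000 A_ack=7076 B_seq=7400 B_ack=1000

1000 7076 7400 1000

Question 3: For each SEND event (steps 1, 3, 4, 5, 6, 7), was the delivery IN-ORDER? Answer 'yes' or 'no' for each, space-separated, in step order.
Answer: yes no no no no yes

Derivation:
Step 1: SEND seq=7000 -> in-order
Step 3: SEND seq=7091 -> out-of-order
Step 4: SEND seq=7215 -> out-of-order
Step 5: SEND seq=7232 -> out-of-order
Step 6: SEND seq=7400 -> out-of-order
Step 7: SEND seq=1000 -> in-order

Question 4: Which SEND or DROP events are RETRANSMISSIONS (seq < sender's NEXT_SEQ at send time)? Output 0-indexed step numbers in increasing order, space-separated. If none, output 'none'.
Step 1: SEND seq=7000 -> fresh
Step 2: DROP seq=7076 -> fresh
Step 3: SEND seq=7091 -> fresh
Step 4: SEND seq=7215 -> fresh
Step 5: SEND seq=7232 -> fresh
Step 6: SEND seq=7400 -> fresh
Step 7: SEND seq=1000 -> fresh

Answer: none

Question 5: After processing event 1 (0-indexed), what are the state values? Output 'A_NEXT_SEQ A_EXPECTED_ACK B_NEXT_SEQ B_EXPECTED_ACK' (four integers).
After event 0: A_seq=1000 A_ack=7000 B_seq=7000 B_ack=1000
After event 1: A_seq=1000 A_ack=7076 B_seq=7076 B_ack=1000

1000 7076 7076 1000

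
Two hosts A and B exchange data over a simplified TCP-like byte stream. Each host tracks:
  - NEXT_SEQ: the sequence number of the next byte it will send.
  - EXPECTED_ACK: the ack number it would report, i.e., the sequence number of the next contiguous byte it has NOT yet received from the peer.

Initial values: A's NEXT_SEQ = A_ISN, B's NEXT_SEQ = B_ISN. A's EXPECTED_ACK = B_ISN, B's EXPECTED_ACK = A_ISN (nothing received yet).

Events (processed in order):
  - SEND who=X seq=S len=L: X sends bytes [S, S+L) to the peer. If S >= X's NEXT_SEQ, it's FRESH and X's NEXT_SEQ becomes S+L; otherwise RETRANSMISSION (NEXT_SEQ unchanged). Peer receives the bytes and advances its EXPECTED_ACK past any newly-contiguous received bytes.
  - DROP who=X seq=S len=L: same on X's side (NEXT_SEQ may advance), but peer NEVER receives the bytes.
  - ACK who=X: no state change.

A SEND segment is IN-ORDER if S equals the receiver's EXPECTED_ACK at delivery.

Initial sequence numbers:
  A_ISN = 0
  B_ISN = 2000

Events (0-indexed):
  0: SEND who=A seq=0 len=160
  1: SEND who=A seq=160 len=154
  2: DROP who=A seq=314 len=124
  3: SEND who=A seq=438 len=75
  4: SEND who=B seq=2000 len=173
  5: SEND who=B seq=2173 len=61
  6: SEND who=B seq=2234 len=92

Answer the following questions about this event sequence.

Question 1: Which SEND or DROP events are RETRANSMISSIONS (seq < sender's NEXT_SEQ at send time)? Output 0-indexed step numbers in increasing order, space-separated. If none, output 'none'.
Answer: none

Derivation:
Step 0: SEND seq=0 -> fresh
Step 1: SEND seq=160 -> fresh
Step 2: DROP seq=314 -> fresh
Step 3: SEND seq=438 -> fresh
Step 4: SEND seq=2000 -> fresh
Step 5: SEND seq=2173 -> fresh
Step 6: SEND seq=2234 -> fresh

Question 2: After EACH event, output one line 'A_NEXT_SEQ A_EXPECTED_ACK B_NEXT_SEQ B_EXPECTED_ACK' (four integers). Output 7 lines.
160 2000 2000 160
314 2000 2000 314
438 2000 2000 314
513 2000 2000 314
513 2173 2173 314
513 2234 2234 314
513 2326 2326 314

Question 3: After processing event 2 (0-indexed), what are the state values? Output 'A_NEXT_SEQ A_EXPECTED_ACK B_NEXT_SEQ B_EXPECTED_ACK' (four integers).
After event 0: A_seq=160 A_ack=2000 B_seq=2000 B_ack=160
After event 1: A_seq=314 A_ack=2000 B_seq=2000 B_ack=314
After event 2: A_seq=438 A_ack=2000 B_seq=2000 B_ack=314

438 2000 2000 314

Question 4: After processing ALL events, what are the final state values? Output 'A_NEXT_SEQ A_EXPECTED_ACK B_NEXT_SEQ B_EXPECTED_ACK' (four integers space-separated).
After event 0: A_seq=160 A_ack=2000 B_seq=2000 B_ack=160
After event 1: A_seq=314 A_ack=2000 B_seq=2000 B_ack=314
After event 2: A_seq=438 A_ack=2000 B_seq=2000 B_ack=314
After event 3: A_seq=513 A_ack=2000 B_seq=2000 B_ack=314
After event 4: A_seq=513 A_ack=2173 B_seq=2173 B_ack=314
After event 5: A_seq=513 A_ack=2234 B_seq=2234 B_ack=314
After event 6: A_seq=513 A_ack=2326 B_seq=2326 B_ack=314

Answer: 513 2326 2326 314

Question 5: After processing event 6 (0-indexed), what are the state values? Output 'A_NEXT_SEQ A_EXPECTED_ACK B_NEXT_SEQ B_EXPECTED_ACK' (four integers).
After event 0: A_seq=160 A_ack=2000 B_seq=2000 B_ack=160
After event 1: A_seq=314 A_ack=2000 B_seq=2000 B_ack=314
After event 2: A_seq=438 A_ack=2000 B_seq=2000 B_ack=314
After event 3: A_seq=513 A_ack=2000 B_seq=2000 B_ack=314
After event 4: A_seq=513 A_ack=2173 B_seq=2173 B_ack=314
After event 5: A_seq=513 A_ack=2234 B_seq=2234 B_ack=314
After event 6: A_seq=513 A_ack=2326 B_seq=2326 B_ack=314

513 2326 2326 314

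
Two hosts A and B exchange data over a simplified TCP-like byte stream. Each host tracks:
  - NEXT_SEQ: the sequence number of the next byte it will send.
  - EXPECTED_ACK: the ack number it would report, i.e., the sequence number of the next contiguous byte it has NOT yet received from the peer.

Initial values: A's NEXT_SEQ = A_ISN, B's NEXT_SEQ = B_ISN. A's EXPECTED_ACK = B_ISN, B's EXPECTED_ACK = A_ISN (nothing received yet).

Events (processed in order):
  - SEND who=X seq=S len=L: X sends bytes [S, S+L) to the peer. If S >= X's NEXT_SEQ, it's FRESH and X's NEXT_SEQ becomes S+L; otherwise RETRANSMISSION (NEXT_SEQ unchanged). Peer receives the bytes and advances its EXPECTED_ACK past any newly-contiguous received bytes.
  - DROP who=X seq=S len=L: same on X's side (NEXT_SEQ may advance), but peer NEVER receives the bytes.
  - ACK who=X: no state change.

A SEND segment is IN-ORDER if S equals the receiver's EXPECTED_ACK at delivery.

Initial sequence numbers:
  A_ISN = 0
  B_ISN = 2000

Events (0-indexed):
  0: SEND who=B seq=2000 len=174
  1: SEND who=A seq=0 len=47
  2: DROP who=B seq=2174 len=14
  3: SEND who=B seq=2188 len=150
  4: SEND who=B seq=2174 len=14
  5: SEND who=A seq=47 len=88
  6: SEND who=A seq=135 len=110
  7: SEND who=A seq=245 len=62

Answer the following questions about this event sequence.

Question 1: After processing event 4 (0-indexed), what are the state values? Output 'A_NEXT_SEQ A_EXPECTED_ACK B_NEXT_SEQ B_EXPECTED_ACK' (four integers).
After event 0: A_seq=0 A_ack=2174 B_seq=2174 B_ack=0
After event 1: A_seq=47 A_ack=2174 B_seq=2174 B_ack=47
After event 2: A_seq=47 A_ack=2174 B_seq=2188 B_ack=47
After event 3: A_seq=47 A_ack=2174 B_seq=2338 B_ack=47
After event 4: A_seq=47 A_ack=2338 B_seq=2338 B_ack=47

47 2338 2338 47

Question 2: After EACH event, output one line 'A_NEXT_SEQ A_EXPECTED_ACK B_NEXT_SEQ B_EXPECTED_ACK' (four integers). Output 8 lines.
0 2174 2174 0
47 2174 2174 47
47 2174 2188 47
47 2174 2338 47
47 2338 2338 47
135 2338 2338 135
245 2338 2338 245
307 2338 2338 307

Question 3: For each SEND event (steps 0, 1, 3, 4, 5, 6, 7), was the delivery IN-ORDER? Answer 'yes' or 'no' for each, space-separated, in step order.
Step 0: SEND seq=2000 -> in-order
Step 1: SEND seq=0 -> in-order
Step 3: SEND seq=2188 -> out-of-order
Step 4: SEND seq=2174 -> in-order
Step 5: SEND seq=47 -> in-order
Step 6: SEND seq=135 -> in-order
Step 7: SEND seq=245 -> in-order

Answer: yes yes no yes yes yes yes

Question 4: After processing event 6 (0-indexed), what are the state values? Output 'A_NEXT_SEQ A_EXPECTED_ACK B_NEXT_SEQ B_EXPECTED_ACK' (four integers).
After event 0: A_seq=0 A_ack=2174 B_seq=2174 B_ack=0
After event 1: A_seq=47 A_ack=2174 B_seq=2174 B_ack=47
After event 2: A_seq=47 A_ack=2174 B_seq=2188 B_ack=47
After event 3: A_seq=47 A_ack=2174 B_seq=2338 B_ack=47
After event 4: A_seq=47 A_ack=2338 B_seq=2338 B_ack=47
After event 5: A_seq=135 A_ack=2338 B_seq=2338 B_ack=135
After event 6: A_seq=245 A_ack=2338 B_seq=2338 B_ack=245

245 2338 2338 245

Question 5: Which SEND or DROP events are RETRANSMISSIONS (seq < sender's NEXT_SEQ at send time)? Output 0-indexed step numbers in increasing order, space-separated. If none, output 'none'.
Answer: 4

Derivation:
Step 0: SEND seq=2000 -> fresh
Step 1: SEND seq=0 -> fresh
Step 2: DROP seq=2174 -> fresh
Step 3: SEND seq=2188 -> fresh
Step 4: SEND seq=2174 -> retransmit
Step 5: SEND seq=47 -> fresh
Step 6: SEND seq=135 -> fresh
Step 7: SEND seq=245 -> fresh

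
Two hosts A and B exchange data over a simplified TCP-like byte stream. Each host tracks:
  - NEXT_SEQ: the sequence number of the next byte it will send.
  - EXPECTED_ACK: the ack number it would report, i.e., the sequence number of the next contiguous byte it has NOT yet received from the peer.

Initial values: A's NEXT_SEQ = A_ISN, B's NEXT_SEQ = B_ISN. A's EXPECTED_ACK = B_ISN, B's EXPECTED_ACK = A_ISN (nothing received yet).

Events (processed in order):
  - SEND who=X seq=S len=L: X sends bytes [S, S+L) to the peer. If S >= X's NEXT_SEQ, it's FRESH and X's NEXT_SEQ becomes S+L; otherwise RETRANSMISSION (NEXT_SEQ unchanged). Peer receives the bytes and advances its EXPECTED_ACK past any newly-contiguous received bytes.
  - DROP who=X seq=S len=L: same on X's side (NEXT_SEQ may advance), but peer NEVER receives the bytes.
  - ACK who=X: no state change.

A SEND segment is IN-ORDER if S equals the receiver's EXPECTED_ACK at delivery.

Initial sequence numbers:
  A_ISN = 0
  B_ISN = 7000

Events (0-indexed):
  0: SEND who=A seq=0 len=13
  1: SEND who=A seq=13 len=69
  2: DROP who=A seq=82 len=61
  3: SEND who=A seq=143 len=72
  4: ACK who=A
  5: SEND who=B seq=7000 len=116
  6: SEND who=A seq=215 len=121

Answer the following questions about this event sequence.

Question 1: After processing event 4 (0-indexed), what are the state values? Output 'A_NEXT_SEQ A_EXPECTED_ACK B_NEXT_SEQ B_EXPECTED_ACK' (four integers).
After event 0: A_seq=13 A_ack=7000 B_seq=7000 B_ack=13
After event 1: A_seq=82 A_ack=7000 B_seq=7000 B_ack=82
After event 2: A_seq=143 A_ack=7000 B_seq=7000 B_ack=82
After event 3: A_seq=215 A_ack=7000 B_seq=7000 B_ack=82
After event 4: A_seq=215 A_ack=7000 B_seq=7000 B_ack=82

215 7000 7000 82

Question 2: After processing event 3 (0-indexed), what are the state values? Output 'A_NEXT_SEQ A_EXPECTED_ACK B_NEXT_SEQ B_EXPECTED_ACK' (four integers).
After event 0: A_seq=13 A_ack=7000 B_seq=7000 B_ack=13
After event 1: A_seq=82 A_ack=7000 B_seq=7000 B_ack=82
After event 2: A_seq=143 A_ack=7000 B_seq=7000 B_ack=82
After event 3: A_seq=215 A_ack=7000 B_seq=7000 B_ack=82

215 7000 7000 82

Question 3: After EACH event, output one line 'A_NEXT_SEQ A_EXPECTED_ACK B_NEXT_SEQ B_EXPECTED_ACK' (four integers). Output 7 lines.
13 7000 7000 13
82 7000 7000 82
143 7000 7000 82
215 7000 7000 82
215 7000 7000 82
215 7116 7116 82
336 7116 7116 82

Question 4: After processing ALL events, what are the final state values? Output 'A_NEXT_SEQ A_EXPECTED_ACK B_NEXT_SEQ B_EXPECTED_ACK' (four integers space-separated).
Answer: 336 7116 7116 82

Derivation:
After event 0: A_seq=13 A_ack=7000 B_seq=7000 B_ack=13
After event 1: A_seq=82 A_ack=7000 B_seq=7000 B_ack=82
After event 2: A_seq=143 A_ack=7000 B_seq=7000 B_ack=82
After event 3: A_seq=215 A_ack=7000 B_seq=7000 B_ack=82
After event 4: A_seq=215 A_ack=7000 B_seq=7000 B_ack=82
After event 5: A_seq=215 A_ack=7116 B_seq=7116 B_ack=82
After event 6: A_seq=336 A_ack=7116 B_seq=7116 B_ack=82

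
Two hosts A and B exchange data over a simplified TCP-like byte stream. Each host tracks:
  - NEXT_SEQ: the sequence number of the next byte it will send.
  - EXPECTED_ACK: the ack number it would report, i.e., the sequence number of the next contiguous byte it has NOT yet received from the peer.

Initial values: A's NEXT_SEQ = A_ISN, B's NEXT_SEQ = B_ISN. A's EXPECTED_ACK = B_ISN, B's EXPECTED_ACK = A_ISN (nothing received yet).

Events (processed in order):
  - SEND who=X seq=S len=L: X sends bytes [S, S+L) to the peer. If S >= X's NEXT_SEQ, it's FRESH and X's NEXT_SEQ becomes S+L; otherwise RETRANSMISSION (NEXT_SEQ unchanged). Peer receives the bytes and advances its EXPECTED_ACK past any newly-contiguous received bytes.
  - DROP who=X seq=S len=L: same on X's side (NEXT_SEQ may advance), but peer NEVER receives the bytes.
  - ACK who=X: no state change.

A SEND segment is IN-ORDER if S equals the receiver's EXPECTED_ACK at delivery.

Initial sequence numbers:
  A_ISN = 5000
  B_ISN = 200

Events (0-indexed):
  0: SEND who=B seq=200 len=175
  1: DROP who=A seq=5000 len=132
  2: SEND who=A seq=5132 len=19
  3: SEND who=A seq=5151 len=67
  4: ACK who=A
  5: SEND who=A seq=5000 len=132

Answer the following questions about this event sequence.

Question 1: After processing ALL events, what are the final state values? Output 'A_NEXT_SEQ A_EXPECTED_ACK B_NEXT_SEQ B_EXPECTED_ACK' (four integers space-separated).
Answer: 5218 375 375 5218

Derivation:
After event 0: A_seq=5000 A_ack=375 B_seq=375 B_ack=5000
After event 1: A_seq=5132 A_ack=375 B_seq=375 B_ack=5000
After event 2: A_seq=5151 A_ack=375 B_seq=375 B_ack=5000
After event 3: A_seq=5218 A_ack=375 B_seq=375 B_ack=5000
After event 4: A_seq=5218 A_ack=375 B_seq=375 B_ack=5000
After event 5: A_seq=5218 A_ack=375 B_seq=375 B_ack=5218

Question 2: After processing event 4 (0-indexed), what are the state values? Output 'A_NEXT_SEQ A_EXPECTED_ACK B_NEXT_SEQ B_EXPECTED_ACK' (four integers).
After event 0: A_seq=5000 A_ack=375 B_seq=375 B_ack=5000
After event 1: A_seq=5132 A_ack=375 B_seq=375 B_ack=5000
After event 2: A_seq=5151 A_ack=375 B_seq=375 B_ack=5000
After event 3: A_seq=5218 A_ack=375 B_seq=375 B_ack=5000
After event 4: A_seq=5218 A_ack=375 B_seq=375 B_ack=5000

5218 375 375 5000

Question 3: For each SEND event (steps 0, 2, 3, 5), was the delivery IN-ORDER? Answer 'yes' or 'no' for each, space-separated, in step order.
Answer: yes no no yes

Derivation:
Step 0: SEND seq=200 -> in-order
Step 2: SEND seq=5132 -> out-of-order
Step 3: SEND seq=5151 -> out-of-order
Step 5: SEND seq=5000 -> in-order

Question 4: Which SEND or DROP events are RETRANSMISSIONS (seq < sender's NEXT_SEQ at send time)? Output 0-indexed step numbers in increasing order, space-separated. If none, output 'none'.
Answer: 5

Derivation:
Step 0: SEND seq=200 -> fresh
Step 1: DROP seq=5000 -> fresh
Step 2: SEND seq=5132 -> fresh
Step 3: SEND seq=5151 -> fresh
Step 5: SEND seq=5000 -> retransmit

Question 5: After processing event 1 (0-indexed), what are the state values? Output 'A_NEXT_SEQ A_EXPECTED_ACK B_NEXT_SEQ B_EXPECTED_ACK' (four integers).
After event 0: A_seq=5000 A_ack=375 B_seq=375 B_ack=5000
After event 1: A_seq=5132 A_ack=375 B_seq=375 B_ack=5000

5132 375 375 5000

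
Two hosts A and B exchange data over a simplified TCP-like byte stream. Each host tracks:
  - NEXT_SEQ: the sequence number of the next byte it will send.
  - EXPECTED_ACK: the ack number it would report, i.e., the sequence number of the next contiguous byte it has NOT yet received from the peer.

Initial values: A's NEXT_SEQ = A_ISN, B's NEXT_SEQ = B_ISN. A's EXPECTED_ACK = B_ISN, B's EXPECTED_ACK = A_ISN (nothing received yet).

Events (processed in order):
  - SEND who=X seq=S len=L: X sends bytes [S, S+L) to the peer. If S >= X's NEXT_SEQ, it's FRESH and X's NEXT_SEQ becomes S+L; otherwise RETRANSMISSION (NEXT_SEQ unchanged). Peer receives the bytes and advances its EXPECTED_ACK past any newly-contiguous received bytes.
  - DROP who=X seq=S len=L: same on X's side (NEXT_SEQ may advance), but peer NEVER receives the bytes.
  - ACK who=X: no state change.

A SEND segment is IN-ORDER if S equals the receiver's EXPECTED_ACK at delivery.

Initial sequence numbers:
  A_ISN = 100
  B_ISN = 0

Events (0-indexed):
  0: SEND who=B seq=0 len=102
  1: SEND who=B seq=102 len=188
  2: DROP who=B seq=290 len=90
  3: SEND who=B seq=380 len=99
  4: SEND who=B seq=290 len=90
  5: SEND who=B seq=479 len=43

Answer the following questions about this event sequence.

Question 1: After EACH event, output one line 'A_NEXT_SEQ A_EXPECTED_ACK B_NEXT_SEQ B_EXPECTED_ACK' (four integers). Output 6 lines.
100 102 102 100
100 290 290 100
100 290 380 100
100 290 479 100
100 479 479 100
100 522 522 100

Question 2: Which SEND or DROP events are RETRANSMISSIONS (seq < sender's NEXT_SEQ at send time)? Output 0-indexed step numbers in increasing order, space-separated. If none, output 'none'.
Step 0: SEND seq=0 -> fresh
Step 1: SEND seq=102 -> fresh
Step 2: DROP seq=290 -> fresh
Step 3: SEND seq=380 -> fresh
Step 4: SEND seq=290 -> retransmit
Step 5: SEND seq=479 -> fresh

Answer: 4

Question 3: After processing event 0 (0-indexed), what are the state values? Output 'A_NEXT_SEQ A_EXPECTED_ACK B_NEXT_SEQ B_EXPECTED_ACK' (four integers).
After event 0: A_seq=100 A_ack=102 B_seq=102 B_ack=100

100 102 102 100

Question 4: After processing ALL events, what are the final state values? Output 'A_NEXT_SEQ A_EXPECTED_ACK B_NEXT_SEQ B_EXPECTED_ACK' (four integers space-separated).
After event 0: A_seq=100 A_ack=102 B_seq=102 B_ack=100
After event 1: A_seq=100 A_ack=290 B_seq=290 B_ack=100
After event 2: A_seq=100 A_ack=290 B_seq=380 B_ack=100
After event 3: A_seq=100 A_ack=290 B_seq=479 B_ack=100
After event 4: A_seq=100 A_ack=479 B_seq=479 B_ack=100
After event 5: A_seq=100 A_ack=522 B_seq=522 B_ack=100

Answer: 100 522 522 100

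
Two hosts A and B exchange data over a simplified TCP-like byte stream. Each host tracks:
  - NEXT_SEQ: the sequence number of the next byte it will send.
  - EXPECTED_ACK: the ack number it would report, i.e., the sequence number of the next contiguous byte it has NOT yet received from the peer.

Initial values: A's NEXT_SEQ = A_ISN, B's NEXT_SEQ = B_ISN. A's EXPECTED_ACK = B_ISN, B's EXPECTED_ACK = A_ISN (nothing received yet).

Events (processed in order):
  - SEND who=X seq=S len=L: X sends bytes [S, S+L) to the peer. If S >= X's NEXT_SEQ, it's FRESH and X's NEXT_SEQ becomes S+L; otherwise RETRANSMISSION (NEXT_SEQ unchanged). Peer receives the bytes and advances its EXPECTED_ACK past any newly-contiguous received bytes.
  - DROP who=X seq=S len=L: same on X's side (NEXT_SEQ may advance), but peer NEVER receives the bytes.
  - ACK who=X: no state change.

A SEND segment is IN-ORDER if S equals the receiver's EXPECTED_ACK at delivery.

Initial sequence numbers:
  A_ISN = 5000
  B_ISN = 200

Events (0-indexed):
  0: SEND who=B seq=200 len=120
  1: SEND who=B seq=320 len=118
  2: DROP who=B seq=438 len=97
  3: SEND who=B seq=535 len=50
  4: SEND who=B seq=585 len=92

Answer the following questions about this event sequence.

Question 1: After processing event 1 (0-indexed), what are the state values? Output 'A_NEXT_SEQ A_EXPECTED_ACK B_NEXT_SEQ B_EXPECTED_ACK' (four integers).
After event 0: A_seq=5000 A_ack=320 B_seq=320 B_ack=5000
After event 1: A_seq=5000 A_ack=438 B_seq=438 B_ack=5000

5000 438 438 5000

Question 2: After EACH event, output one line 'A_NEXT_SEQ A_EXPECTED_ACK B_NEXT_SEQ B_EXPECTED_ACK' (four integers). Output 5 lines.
5000 320 320 5000
5000 438 438 5000
5000 438 535 5000
5000 438 585 5000
5000 438 677 5000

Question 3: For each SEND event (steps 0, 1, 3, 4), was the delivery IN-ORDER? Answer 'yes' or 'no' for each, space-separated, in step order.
Step 0: SEND seq=200 -> in-order
Step 1: SEND seq=320 -> in-order
Step 3: SEND seq=535 -> out-of-order
Step 4: SEND seq=585 -> out-of-order

Answer: yes yes no no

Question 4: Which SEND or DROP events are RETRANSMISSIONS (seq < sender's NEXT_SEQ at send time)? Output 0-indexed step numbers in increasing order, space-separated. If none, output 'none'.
Step 0: SEND seq=200 -> fresh
Step 1: SEND seq=320 -> fresh
Step 2: DROP seq=438 -> fresh
Step 3: SEND seq=535 -> fresh
Step 4: SEND seq=585 -> fresh

Answer: none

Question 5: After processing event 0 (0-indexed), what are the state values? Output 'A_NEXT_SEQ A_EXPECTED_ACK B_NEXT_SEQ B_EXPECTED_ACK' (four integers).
After event 0: A_seq=5000 A_ack=320 B_seq=320 B_ack=5000

5000 320 320 5000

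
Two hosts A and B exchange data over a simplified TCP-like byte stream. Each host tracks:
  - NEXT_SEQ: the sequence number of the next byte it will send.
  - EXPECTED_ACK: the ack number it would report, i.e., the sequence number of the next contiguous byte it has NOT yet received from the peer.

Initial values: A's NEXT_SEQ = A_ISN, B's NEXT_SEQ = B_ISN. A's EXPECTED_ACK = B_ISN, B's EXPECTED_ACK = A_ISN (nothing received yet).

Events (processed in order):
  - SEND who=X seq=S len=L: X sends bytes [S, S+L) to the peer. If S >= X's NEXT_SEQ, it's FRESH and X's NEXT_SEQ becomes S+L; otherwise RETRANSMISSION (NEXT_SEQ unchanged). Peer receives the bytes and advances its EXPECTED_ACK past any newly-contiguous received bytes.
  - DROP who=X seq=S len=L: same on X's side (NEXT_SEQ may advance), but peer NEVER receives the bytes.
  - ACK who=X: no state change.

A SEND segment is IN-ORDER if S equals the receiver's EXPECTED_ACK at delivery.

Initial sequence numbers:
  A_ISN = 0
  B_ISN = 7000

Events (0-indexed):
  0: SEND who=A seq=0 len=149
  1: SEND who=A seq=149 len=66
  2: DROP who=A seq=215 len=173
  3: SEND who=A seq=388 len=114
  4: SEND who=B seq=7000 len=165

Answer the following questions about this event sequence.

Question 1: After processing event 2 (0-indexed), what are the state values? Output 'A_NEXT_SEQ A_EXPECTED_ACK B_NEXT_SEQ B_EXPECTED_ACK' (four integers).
After event 0: A_seq=149 A_ack=7000 B_seq=7000 B_ack=149
After event 1: A_seq=215 A_ack=7000 B_seq=7000 B_ack=215
After event 2: A_seq=388 A_ack=7000 B_seq=7000 B_ack=215

388 7000 7000 215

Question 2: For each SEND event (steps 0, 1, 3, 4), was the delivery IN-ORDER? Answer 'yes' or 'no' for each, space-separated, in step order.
Step 0: SEND seq=0 -> in-order
Step 1: SEND seq=149 -> in-order
Step 3: SEND seq=388 -> out-of-order
Step 4: SEND seq=7000 -> in-order

Answer: yes yes no yes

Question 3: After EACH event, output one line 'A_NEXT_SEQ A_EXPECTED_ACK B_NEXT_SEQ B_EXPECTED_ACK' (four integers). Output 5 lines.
149 7000 7000 149
215 7000 7000 215
388 7000 7000 215
502 7000 7000 215
502 7165 7165 215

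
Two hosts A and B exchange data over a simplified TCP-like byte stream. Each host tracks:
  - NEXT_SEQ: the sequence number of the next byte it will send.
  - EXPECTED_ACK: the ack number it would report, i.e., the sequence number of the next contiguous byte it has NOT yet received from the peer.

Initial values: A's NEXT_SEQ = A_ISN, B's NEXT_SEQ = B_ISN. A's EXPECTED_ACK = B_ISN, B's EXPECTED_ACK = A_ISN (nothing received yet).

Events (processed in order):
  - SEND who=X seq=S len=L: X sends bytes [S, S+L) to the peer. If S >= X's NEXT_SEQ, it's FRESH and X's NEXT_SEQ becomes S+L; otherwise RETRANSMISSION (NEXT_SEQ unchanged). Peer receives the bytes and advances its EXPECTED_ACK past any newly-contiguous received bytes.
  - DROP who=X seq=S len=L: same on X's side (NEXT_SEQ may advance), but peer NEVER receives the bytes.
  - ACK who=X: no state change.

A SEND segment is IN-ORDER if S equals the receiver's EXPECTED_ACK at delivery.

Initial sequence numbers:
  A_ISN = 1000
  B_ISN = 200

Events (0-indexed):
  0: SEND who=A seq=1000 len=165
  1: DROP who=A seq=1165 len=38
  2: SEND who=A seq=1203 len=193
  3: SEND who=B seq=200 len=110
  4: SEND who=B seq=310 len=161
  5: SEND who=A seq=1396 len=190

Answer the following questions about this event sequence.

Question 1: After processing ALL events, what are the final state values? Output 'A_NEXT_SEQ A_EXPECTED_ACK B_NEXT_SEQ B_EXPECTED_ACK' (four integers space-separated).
After event 0: A_seq=1165 A_ack=200 B_seq=200 B_ack=1165
After event 1: A_seq=1203 A_ack=200 B_seq=200 B_ack=1165
After event 2: A_seq=1396 A_ack=200 B_seq=200 B_ack=1165
After event 3: A_seq=1396 A_ack=310 B_seq=310 B_ack=1165
After event 4: A_seq=1396 A_ack=471 B_seq=471 B_ack=1165
After event 5: A_seq=1586 A_ack=471 B_seq=471 B_ack=1165

Answer: 1586 471 471 1165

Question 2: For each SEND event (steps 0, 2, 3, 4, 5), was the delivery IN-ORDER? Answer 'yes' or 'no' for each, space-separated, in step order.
Step 0: SEND seq=1000 -> in-order
Step 2: SEND seq=1203 -> out-of-order
Step 3: SEND seq=200 -> in-order
Step 4: SEND seq=310 -> in-order
Step 5: SEND seq=1396 -> out-of-order

Answer: yes no yes yes no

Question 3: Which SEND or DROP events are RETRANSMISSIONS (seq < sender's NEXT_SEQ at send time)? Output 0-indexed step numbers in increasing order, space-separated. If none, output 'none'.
Step 0: SEND seq=1000 -> fresh
Step 1: DROP seq=1165 -> fresh
Step 2: SEND seq=1203 -> fresh
Step 3: SEND seq=200 -> fresh
Step 4: SEND seq=310 -> fresh
Step 5: SEND seq=1396 -> fresh

Answer: none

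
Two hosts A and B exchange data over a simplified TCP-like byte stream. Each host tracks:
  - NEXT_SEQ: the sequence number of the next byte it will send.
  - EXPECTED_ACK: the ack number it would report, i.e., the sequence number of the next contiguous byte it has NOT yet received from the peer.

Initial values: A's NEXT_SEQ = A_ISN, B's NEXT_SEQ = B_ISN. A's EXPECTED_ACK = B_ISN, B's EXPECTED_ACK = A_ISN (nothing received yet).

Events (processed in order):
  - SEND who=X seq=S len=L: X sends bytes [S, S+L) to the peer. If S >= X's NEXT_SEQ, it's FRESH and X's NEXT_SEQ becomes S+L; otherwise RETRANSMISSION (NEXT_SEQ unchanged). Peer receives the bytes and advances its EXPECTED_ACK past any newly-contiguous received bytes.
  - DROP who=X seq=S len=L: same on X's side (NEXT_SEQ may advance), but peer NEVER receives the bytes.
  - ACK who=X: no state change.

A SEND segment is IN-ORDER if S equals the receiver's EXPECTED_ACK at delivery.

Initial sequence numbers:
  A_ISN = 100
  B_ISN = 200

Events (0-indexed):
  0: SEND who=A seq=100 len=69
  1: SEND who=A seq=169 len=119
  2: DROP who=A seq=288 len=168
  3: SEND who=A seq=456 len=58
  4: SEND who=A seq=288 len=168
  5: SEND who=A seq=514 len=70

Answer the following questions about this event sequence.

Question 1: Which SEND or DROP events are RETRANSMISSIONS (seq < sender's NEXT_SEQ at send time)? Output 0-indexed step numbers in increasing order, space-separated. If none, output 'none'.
Step 0: SEND seq=100 -> fresh
Step 1: SEND seq=169 -> fresh
Step 2: DROP seq=288 -> fresh
Step 3: SEND seq=456 -> fresh
Step 4: SEND seq=288 -> retransmit
Step 5: SEND seq=514 -> fresh

Answer: 4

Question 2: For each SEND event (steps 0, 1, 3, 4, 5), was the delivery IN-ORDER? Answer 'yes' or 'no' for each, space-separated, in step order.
Answer: yes yes no yes yes

Derivation:
Step 0: SEND seq=100 -> in-order
Step 1: SEND seq=169 -> in-order
Step 3: SEND seq=456 -> out-of-order
Step 4: SEND seq=288 -> in-order
Step 5: SEND seq=514 -> in-order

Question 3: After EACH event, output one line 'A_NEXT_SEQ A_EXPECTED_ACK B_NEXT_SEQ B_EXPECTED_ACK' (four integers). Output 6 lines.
169 200 200 169
288 200 200 288
456 200 200 288
514 200 200 288
514 200 200 514
584 200 200 584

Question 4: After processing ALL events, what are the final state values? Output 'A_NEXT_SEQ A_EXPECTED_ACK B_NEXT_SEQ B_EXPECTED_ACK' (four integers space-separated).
Answer: 584 200 200 584

Derivation:
After event 0: A_seq=169 A_ack=200 B_seq=200 B_ack=169
After event 1: A_seq=288 A_ack=200 B_seq=200 B_ack=288
After event 2: A_seq=456 A_ack=200 B_seq=200 B_ack=288
After event 3: A_seq=514 A_ack=200 B_seq=200 B_ack=288
After event 4: A_seq=514 A_ack=200 B_seq=200 B_ack=514
After event 5: A_seq=584 A_ack=200 B_seq=200 B_ack=584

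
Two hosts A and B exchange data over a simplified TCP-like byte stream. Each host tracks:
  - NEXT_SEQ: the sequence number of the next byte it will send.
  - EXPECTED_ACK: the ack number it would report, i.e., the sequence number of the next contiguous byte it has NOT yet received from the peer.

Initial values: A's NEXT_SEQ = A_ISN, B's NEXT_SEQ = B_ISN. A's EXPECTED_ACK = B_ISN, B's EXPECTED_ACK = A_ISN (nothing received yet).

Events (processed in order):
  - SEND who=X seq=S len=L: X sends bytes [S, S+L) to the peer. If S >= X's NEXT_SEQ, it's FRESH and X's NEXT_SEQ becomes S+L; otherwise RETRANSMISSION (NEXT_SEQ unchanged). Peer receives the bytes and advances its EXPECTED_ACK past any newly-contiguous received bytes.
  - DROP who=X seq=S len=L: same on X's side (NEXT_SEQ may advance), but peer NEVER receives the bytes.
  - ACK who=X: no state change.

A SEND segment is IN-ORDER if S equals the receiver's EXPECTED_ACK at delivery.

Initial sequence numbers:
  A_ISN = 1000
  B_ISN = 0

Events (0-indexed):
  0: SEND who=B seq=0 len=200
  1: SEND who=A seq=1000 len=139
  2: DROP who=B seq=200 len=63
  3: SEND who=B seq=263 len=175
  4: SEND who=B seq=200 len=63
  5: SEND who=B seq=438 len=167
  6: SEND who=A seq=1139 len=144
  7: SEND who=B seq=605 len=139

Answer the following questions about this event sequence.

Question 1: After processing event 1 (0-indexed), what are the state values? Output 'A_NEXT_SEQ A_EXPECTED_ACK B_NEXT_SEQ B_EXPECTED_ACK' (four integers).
After event 0: A_seq=1000 A_ack=200 B_seq=200 B_ack=1000
After event 1: A_seq=1139 A_ack=200 B_seq=200 B_ack=1139

1139 200 200 1139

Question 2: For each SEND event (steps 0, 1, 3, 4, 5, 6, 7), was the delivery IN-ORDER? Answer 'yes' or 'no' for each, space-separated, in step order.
Step 0: SEND seq=0 -> in-order
Step 1: SEND seq=1000 -> in-order
Step 3: SEND seq=263 -> out-of-order
Step 4: SEND seq=200 -> in-order
Step 5: SEND seq=438 -> in-order
Step 6: SEND seq=1139 -> in-order
Step 7: SEND seq=605 -> in-order

Answer: yes yes no yes yes yes yes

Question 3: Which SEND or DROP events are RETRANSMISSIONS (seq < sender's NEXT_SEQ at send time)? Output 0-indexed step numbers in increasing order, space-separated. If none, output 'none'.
Answer: 4

Derivation:
Step 0: SEND seq=0 -> fresh
Step 1: SEND seq=1000 -> fresh
Step 2: DROP seq=200 -> fresh
Step 3: SEND seq=263 -> fresh
Step 4: SEND seq=200 -> retransmit
Step 5: SEND seq=438 -> fresh
Step 6: SEND seq=1139 -> fresh
Step 7: SEND seq=605 -> fresh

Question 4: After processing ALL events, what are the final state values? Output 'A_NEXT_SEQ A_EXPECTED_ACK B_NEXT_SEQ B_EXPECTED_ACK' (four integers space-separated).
After event 0: A_seq=1000 A_ack=200 B_seq=200 B_ack=1000
After event 1: A_seq=1139 A_ack=200 B_seq=200 B_ack=1139
After event 2: A_seq=1139 A_ack=200 B_seq=263 B_ack=1139
After event 3: A_seq=1139 A_ack=200 B_seq=438 B_ack=1139
After event 4: A_seq=1139 A_ack=438 B_seq=438 B_ack=1139
After event 5: A_seq=1139 A_ack=605 B_seq=605 B_ack=1139
After event 6: A_seq=1283 A_ack=605 B_seq=605 B_ack=1283
After event 7: A_seq=1283 A_ack=744 B_seq=744 B_ack=1283

Answer: 1283 744 744 1283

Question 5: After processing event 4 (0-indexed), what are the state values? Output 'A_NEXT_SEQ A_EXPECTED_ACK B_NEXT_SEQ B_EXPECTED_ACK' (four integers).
After event 0: A_seq=1000 A_ack=200 B_seq=200 B_ack=1000
After event 1: A_seq=1139 A_ack=200 B_seq=200 B_ack=1139
After event 2: A_seq=1139 A_ack=200 B_seq=263 B_ack=1139
After event 3: A_seq=1139 A_ack=200 B_seq=438 B_ack=1139
After event 4: A_seq=1139 A_ack=438 B_seq=438 B_ack=1139

1139 438 438 1139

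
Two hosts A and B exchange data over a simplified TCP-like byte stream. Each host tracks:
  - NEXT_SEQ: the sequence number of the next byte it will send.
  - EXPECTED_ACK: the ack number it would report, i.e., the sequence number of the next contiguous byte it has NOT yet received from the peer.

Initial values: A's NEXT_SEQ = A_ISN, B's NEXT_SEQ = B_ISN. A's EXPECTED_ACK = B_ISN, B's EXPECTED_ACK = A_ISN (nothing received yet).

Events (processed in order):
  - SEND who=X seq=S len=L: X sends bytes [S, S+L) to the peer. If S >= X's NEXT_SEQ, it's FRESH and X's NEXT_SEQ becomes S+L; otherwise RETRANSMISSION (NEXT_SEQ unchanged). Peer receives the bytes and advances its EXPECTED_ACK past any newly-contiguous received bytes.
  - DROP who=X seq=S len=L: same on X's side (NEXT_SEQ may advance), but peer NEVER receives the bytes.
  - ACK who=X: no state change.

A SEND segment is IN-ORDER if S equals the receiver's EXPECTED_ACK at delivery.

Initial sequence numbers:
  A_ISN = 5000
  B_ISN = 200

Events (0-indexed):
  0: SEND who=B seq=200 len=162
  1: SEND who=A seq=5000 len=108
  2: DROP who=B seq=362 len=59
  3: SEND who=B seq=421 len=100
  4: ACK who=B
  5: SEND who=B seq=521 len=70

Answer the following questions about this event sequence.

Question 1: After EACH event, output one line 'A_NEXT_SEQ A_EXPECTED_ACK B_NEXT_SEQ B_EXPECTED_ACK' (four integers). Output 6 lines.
5000 362 362 5000
5108 362 362 5108
5108 362 421 5108
5108 362 521 5108
5108 362 521 5108
5108 362 591 5108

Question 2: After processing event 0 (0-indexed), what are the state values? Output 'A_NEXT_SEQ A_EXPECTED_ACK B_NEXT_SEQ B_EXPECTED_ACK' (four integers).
After event 0: A_seq=5000 A_ack=362 B_seq=362 B_ack=5000

5000 362 362 5000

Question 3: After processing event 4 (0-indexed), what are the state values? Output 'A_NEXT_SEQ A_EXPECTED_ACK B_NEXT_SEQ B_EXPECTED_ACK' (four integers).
After event 0: A_seq=5000 A_ack=362 B_seq=362 B_ack=5000
After event 1: A_seq=5108 A_ack=362 B_seq=362 B_ack=5108
After event 2: A_seq=5108 A_ack=362 B_seq=421 B_ack=5108
After event 3: A_seq=5108 A_ack=362 B_seq=521 B_ack=5108
After event 4: A_seq=5108 A_ack=362 B_seq=521 B_ack=5108

5108 362 521 5108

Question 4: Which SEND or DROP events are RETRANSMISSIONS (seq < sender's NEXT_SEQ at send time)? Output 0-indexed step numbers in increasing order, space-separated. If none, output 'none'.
Answer: none

Derivation:
Step 0: SEND seq=200 -> fresh
Step 1: SEND seq=5000 -> fresh
Step 2: DROP seq=362 -> fresh
Step 3: SEND seq=421 -> fresh
Step 5: SEND seq=521 -> fresh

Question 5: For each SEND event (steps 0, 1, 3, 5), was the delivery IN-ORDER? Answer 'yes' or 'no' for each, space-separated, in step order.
Step 0: SEND seq=200 -> in-order
Step 1: SEND seq=5000 -> in-order
Step 3: SEND seq=421 -> out-of-order
Step 5: SEND seq=521 -> out-of-order

Answer: yes yes no no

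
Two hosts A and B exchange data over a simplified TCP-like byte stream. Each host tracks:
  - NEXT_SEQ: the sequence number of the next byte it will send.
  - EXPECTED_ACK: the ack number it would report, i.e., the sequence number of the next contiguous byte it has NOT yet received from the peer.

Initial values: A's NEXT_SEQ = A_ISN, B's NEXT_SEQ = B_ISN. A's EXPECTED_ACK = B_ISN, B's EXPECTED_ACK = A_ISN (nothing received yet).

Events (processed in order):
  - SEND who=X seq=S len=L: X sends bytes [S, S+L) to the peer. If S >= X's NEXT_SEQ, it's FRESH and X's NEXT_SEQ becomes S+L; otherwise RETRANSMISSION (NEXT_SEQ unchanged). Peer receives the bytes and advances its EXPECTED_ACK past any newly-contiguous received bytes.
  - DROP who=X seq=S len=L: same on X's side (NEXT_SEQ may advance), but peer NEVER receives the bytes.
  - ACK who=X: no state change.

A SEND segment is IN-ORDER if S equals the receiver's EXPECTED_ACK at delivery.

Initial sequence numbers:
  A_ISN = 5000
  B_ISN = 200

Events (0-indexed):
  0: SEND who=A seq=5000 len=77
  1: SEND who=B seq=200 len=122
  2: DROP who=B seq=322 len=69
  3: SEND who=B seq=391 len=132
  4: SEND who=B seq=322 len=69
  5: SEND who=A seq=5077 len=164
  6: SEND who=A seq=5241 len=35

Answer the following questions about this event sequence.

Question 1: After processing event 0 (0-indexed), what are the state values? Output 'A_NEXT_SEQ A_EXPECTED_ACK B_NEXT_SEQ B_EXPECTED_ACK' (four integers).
After event 0: A_seq=5077 A_ack=200 B_seq=200 B_ack=5077

5077 200 200 5077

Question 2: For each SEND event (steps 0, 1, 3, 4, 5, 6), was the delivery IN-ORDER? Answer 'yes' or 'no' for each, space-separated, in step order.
Answer: yes yes no yes yes yes

Derivation:
Step 0: SEND seq=5000 -> in-order
Step 1: SEND seq=200 -> in-order
Step 3: SEND seq=391 -> out-of-order
Step 4: SEND seq=322 -> in-order
Step 5: SEND seq=5077 -> in-order
Step 6: SEND seq=5241 -> in-order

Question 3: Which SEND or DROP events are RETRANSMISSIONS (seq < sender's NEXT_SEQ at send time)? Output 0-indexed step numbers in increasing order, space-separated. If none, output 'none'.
Step 0: SEND seq=5000 -> fresh
Step 1: SEND seq=200 -> fresh
Step 2: DROP seq=322 -> fresh
Step 3: SEND seq=391 -> fresh
Step 4: SEND seq=322 -> retransmit
Step 5: SEND seq=5077 -> fresh
Step 6: SEND seq=5241 -> fresh

Answer: 4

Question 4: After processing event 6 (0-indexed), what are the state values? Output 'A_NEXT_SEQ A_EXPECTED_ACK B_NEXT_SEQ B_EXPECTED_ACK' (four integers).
After event 0: A_seq=5077 A_ack=200 B_seq=200 B_ack=5077
After event 1: A_seq=5077 A_ack=322 B_seq=322 B_ack=5077
After event 2: A_seq=5077 A_ack=322 B_seq=391 B_ack=5077
After event 3: A_seq=5077 A_ack=322 B_seq=523 B_ack=5077
After event 4: A_seq=5077 A_ack=523 B_seq=523 B_ack=5077
After event 5: A_seq=5241 A_ack=523 B_seq=523 B_ack=5241
After event 6: A_seq=5276 A_ack=523 B_seq=523 B_ack=5276

5276 523 523 5276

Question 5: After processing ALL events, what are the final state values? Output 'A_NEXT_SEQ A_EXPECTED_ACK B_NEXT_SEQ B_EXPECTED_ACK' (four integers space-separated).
Answer: 5276 523 523 5276

Derivation:
After event 0: A_seq=5077 A_ack=200 B_seq=200 B_ack=5077
After event 1: A_seq=5077 A_ack=322 B_seq=322 B_ack=5077
After event 2: A_seq=5077 A_ack=322 B_seq=391 B_ack=5077
After event 3: A_seq=5077 A_ack=322 B_seq=523 B_ack=5077
After event 4: A_seq=5077 A_ack=523 B_seq=523 B_ack=5077
After event 5: A_seq=5241 A_ack=523 B_seq=523 B_ack=5241
After event 6: A_seq=5276 A_ack=523 B_seq=523 B_ack=5276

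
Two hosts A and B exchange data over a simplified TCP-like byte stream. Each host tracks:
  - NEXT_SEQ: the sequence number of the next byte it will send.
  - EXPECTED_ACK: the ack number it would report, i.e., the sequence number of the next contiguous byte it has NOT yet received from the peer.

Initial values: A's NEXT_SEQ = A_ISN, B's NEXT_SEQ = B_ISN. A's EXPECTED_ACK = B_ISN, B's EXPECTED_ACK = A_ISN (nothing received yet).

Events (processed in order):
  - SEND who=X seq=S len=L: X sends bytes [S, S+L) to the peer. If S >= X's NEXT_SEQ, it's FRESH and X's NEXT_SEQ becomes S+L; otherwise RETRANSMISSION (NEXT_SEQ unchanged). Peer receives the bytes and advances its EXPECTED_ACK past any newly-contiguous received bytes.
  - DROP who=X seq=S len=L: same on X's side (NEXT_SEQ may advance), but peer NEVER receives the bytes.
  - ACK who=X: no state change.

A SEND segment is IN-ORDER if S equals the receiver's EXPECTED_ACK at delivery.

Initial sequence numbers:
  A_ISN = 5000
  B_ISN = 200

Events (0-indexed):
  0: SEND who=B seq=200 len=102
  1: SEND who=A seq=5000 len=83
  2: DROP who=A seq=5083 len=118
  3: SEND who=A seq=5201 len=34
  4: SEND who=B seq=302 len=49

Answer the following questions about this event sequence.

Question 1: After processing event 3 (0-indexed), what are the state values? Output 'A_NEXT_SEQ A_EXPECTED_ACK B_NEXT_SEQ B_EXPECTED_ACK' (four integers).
After event 0: A_seq=5000 A_ack=302 B_seq=302 B_ack=5000
After event 1: A_seq=5083 A_ack=302 B_seq=302 B_ack=5083
After event 2: A_seq=5201 A_ack=302 B_seq=302 B_ack=5083
After event 3: A_seq=5235 A_ack=302 B_seq=302 B_ack=5083

5235 302 302 5083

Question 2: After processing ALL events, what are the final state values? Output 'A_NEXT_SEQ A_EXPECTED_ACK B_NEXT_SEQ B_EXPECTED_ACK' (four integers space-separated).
After event 0: A_seq=5000 A_ack=302 B_seq=302 B_ack=5000
After event 1: A_seq=5083 A_ack=302 B_seq=302 B_ack=5083
After event 2: A_seq=5201 A_ack=302 B_seq=302 B_ack=5083
After event 3: A_seq=5235 A_ack=302 B_seq=302 B_ack=5083
After event 4: A_seq=5235 A_ack=351 B_seq=351 B_ack=5083

Answer: 5235 351 351 5083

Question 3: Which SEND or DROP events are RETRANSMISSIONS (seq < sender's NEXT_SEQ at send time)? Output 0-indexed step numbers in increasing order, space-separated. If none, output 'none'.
Answer: none

Derivation:
Step 0: SEND seq=200 -> fresh
Step 1: SEND seq=5000 -> fresh
Step 2: DROP seq=5083 -> fresh
Step 3: SEND seq=5201 -> fresh
Step 4: SEND seq=302 -> fresh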